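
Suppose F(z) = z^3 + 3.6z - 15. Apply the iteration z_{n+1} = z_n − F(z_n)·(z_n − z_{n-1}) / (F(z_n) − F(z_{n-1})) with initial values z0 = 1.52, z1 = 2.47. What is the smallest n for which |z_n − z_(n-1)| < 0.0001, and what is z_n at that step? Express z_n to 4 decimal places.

F(1.52) = -6.016192, F(2.47) = 8.961223
z2 = 2.470000 − 8.961223·(0.950000)/(14.977415) = 1.901600;  |Δ| = 0.568400
F(1.901600) = -1.277897
z3 = 1.901600 − (-1.277897)·(-0.568400)/(-10.239120) = 1.972539;  |Δ| = 0.070939
F(1.972539) = -0.223882
z4 = 1.972539 − (-0.223882)·(0.070939)/(1.054015) = 1.987608;  |Δ| = 0.015068
F(1.987608) = 0.007597
z5 = 1.987608 − 0.007597·(0.015068)/(0.231478) = 1.987113;  |Δ| = 0.000495
F(1.987113) = -0.000043
z6 = 1.987113 − (-0.000043)·(-0.000495)/(-0.007640) = 1.987116;  |Δ| = 0.000003
|z6 − z5| = 0.000003 < 0.0001

n = 6, z_n = 1.9871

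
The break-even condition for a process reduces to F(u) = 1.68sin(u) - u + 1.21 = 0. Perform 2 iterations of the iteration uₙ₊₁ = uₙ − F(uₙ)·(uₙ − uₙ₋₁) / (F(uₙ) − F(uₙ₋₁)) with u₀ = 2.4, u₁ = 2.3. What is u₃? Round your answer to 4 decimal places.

F(2.4) = -0.055222, F(2.3) = 0.162785
u₂ = 2.300000 − 0.162785·(2.300000 − 2.400000) / (0.162785 − (-0.055222)) = 2.300000 − (-0.016278)/(0.218007) = 2.374670
F(2.374670) = 0.001121
u₃ = 2.374670 − 0.001121·(2.374670 − 2.300000) / (0.001121 − 0.162785) = 2.374670 − (0.000084)/(-0.161664) = 2.375187

2.3752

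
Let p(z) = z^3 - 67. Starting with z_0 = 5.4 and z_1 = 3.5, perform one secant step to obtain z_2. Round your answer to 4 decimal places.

3.9000

p(5.4) = 90.464000, p(3.5) = -24.125000
z_2 = 3.500000 − (-24.125000)·(3.500000 − 5.400000) / (-24.125000 − 90.464000) = 3.500000 − (45.837500)/(-114.589000) = 3.900017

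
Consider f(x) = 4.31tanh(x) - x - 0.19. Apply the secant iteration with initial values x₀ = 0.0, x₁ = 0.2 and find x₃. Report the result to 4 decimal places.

0.0575

f(0.0) = -0.190000, f(0.2) = 0.460688
x₂ = 0.200000 − 0.460688·(0.200000 − 0.000000) / (0.460688 − (-0.190000)) = 0.200000 − (0.092138)/(0.650688) = 0.058400
f(0.058400) = 0.003017
x₃ = 0.058400 − 0.003017·(0.058400 − 0.200000) / (0.003017 − 0.460688) = 0.058400 − (-0.000427)/(-0.457670) = 0.057466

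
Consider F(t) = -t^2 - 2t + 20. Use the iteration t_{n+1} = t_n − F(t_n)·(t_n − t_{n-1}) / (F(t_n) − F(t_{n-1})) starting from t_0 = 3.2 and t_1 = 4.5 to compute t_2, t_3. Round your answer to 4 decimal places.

F(3.2) = 3.360000, F(4.5) = -9.250000
t_2 = 4.500000 − (-9.250000)·(4.500000 − 3.200000) / (-9.250000 − 3.360000) = 4.500000 − (-12.025000)/(-12.610000) = 3.546392
F(3.546392) = 0.330322
t_3 = 3.546392 − 0.330322·(3.546392 − 4.500000) / (0.330322 − (-9.250000)) = 3.546392 − (-0.314998)/(9.580322) = 3.579271

3.5464, 3.5793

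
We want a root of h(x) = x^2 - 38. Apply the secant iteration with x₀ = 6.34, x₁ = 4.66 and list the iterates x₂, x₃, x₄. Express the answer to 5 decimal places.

6.14040, 6.16776, 6.16441

h(6.34) = 2.1956000, h(4.66) = -16.2844000
x₂ = 4.6600000 − (-16.2844000)·(4.6600000 − 6.3400000) / (-16.2844000 − 2.1956000) = 4.6600000 − (27.3577920)/(-18.4800000) = 6.1404000
h(6.1404000) = -0.2954878
x₃ = 6.1404000 − (-0.2954878)·(6.1404000 − 4.6600000) / (-0.2954878 − (-16.2844000)) = 6.1404000 − (-0.4374402)/(15.9889122) = 6.1677590
h(6.1677590) = 0.0412507
x₄ = 6.1677590 − 0.0412507·(6.1677590 − 6.1404000) / (0.0412507 − (-0.2954878)) = 6.1677590 − (0.0011286)/(0.3367386) = 6.1644075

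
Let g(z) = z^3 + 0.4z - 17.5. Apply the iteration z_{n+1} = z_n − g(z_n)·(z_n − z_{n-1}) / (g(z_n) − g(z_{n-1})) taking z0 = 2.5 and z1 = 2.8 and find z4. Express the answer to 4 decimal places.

g(2.5) = -0.875000, g(2.8) = 5.572000
z2 = 2.800000 − 5.572000·(2.800000 − 2.500000) / (5.572000 − (-0.875000)) = 2.800000 − (1.671600)/(6.447000) = 2.540717
g(2.540717) = -0.082776
z3 = 2.540717 − (-0.082776)·(2.540717 − 2.800000) / (-0.082776 − 5.572000) = 2.540717 − (0.021462)/(-5.654776) = 2.544512
g(2.544512) = -0.007646
z4 = 2.544512 − (-0.007646)·(2.544512 − 2.540717) / (-0.007646 − (-0.082776)) = 2.544512 − (-0.000029)/(0.075129) = 2.544898

2.5449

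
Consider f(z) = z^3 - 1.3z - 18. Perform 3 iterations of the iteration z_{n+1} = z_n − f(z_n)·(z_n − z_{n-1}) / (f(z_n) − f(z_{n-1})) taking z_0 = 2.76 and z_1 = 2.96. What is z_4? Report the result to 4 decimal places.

2.7859

f(2.76) = -0.563424, f(2.96) = 4.086336
z_2 = 2.960000 − 4.086336·(2.960000 − 2.760000) / (4.086336 − (-0.563424)) = 2.960000 − (0.817267)/(4.649760) = 2.784235
f(2.784235) = -0.036225
z_3 = 2.784235 − (-0.036225)·(2.784235 − 2.960000) / (-0.036225 − 4.086336) = 2.784235 − (0.006367)/(-4.122561) = 2.785779
f(2.785779) = -0.002295
z_4 = 2.785779 − (-0.002295)·(2.785779 − 2.784235) / (-0.002295 − (-0.036225)) = 2.785779 − (-0.000004)/(0.033929) = 2.785883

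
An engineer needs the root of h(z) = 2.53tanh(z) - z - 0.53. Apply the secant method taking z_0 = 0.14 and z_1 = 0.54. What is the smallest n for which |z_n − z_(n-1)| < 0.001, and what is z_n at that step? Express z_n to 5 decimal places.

n = 5, z_n = 0.37364

h(0.14) = -0.3180961, h(0.54) = 0.1772596
z_2 = 0.5400000 − 0.1772596·(0.4000000)/(0.4953557) = 0.3968628;  |Δ| = 0.1431372
h(0.3968628) = 0.0276087
z_3 = 0.3968628 − 0.0276087·(-0.1431372)/(-0.1496509) = 0.3704558;  |Δ| = 0.0264070
h(0.3704558) = -0.0038483
z_4 = 0.3704558 − (-0.0038483)·(-0.0264070)/(-0.0314569) = 0.3736863;  |Δ| = 0.0032305
h(0.3736863) = 0.0000597
z_5 = 0.3736863 − 0.0000597·(0.0032305)/(0.0039080) = 0.3736369;  |Δ| = 0.0000493
|z_5 − z_4| = 0.0000493 < 0.001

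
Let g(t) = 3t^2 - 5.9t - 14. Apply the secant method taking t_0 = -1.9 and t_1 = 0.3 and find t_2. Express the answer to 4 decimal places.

g(-1.9) = 8.040000, g(0.3) = -15.500000
t_2 = 0.300000 − (-15.500000)·(0.300000 − (-1.900000)) / (-15.500000 − 8.040000) = 0.300000 − (-34.100000)/(-23.540000) = -1.148598

-1.1486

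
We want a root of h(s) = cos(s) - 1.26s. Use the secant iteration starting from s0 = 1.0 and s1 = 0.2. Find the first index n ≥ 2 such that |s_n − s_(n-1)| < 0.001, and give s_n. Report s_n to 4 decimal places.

n = 5, s_n = 0.6377

h(1.0) = -0.719698, h(0.2) = 0.728067
s2 = 0.200000 − 0.728067·(-0.800000)/(1.447764) = 0.602312;  |Δ| = 0.402312
h(0.602312) = 0.065114
s3 = 0.602312 − 0.065114·(0.402312)/(-0.662952) = 0.641827;  |Δ| = 0.039515
h(0.641827) = -0.007698
s4 = 0.641827 − (-0.007698)·(0.039515)/(-0.072813) = 0.637649;  |Δ| = 0.004178
h(0.637649) = 0.000060
s5 = 0.637649 − 0.000060·(-0.004178)/(0.007758) = 0.637681;  |Δ| = 0.000032
|s5 − s4| = 0.000032 < 0.001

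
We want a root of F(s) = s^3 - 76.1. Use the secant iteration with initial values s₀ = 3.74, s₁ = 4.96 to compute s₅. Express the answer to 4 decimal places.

F(3.74) = -23.786376, F(4.96) = 45.923936
s₂ = 4.960000 − 45.923936·(4.960000 − 3.740000) / (45.923936 − (-23.786376)) = 4.960000 − (56.027202)/(69.710312) = 4.156285
F(4.156285) = -4.301387
s₃ = 4.156285 − (-4.301387)·(4.156285 − 4.960000) / (-4.301387 − 45.923936) = 4.156285 − (3.457088)/(-50.225323) = 4.225117
F(4.225117) = -0.674850
s₄ = 4.225117 − (-0.674850)·(4.225117 − 4.156285) / (-0.674850 − (-4.301387)) = 4.225117 − (-0.046451)/(3.626536) = 4.237926
F(4.237926) = 0.013196
s₅ = 4.237926 − 0.013196·(4.237926 − 4.225117) / (0.013196 − (-0.674850)) = 4.237926 − (0.000169)/(0.688046) = 4.237680

4.2377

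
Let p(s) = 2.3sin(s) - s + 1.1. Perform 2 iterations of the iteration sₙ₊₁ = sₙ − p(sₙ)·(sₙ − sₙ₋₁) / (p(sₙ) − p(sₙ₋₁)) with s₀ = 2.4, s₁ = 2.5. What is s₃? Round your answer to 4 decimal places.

p(2.4) = 0.253565, p(2.5) = -0.023514
s₂ = 2.500000 − (-0.023514)·(2.500000 − 2.400000) / (-0.023514 − 0.253565) = 2.500000 − (-0.002351)/(-0.277079) = 2.491514
p(2.491514) = 0.000560
s₃ = 2.491514 − 0.000560·(2.491514 − 2.500000) / (0.000560 − (-0.023514)) = 2.491514 − (-0.000005)/(0.024074) = 2.491711

2.4917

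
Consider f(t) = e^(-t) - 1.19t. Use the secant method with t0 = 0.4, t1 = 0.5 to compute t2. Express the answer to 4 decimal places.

0.5063

f(0.4) = 0.194320, f(0.5) = 0.011531
t2 = 0.500000 − 0.011531·(0.500000 − 0.400000) / (0.011531 − 0.194320) = 0.500000 − (0.001153)/(-0.182789) = 0.506308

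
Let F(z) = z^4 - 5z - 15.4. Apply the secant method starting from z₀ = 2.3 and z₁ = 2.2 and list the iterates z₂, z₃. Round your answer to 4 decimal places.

F(2.3) = 1.084100, F(2.2) = -2.974400
z₂ = 2.200000 − (-2.974400)·(2.200000 − 2.300000) / (-2.974400 − 1.084100) = 2.200000 − (0.297440)/(-4.058500) = 2.273288
F(2.273288) = -0.059880
z₃ = 2.273288 − (-0.059880)·(2.273288 − 2.200000) / (-0.059880 − (-2.974400)) = 2.273288 − (-0.004389)/(2.914520) = 2.274794

2.2733, 2.2748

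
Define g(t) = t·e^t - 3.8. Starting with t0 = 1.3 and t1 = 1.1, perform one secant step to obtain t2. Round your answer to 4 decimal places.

g(1.3) = 0.970086, g(1.1) = -0.495417
t2 = 1.100000 − (-0.495417)·(1.100000 − 1.300000) / (-0.495417 − 0.970086) = 1.100000 − (0.099083)/(-1.465503) = 1.167611

1.1676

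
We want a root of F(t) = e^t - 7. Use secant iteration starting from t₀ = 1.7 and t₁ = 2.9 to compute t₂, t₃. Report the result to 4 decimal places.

1.8442, 1.9045

F(1.7) = -1.526053, F(2.9) = 11.174145
t₂ = 2.900000 − 11.174145·(2.900000 − 1.700000) / (11.174145 − (-1.526053)) = 2.900000 − (13.408974)/(12.700198) = 1.844192
F(1.844192) = -0.677013
t₃ = 1.844192 − (-0.677013)·(1.844192 − 2.900000) / (-0.677013 − 11.174145) = 1.844192 − (0.714796)/(-11.851159) = 1.904506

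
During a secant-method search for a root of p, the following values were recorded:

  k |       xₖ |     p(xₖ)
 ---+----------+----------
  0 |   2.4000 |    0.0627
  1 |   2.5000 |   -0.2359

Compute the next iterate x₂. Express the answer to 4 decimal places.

x₂ = 2.5000 − (-0.2359)·(2.5000 − 2.4000) / (-0.2359 − 0.0627)
   = 2.5000 − (-0.023590)/(-0.298600) = 2.420998

2.4210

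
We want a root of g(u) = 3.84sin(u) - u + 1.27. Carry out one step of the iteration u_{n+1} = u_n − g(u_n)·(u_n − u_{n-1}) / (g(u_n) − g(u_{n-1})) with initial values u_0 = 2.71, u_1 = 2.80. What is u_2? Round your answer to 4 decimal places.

g(2.71) = 0.166341, g(2.80) = -0.243646
u_2 = 2.800000 − (-0.243646)·(2.800000 − 2.710000) / (-0.243646 − 0.166341) = 2.800000 − (-0.021928)/(-0.409986) = 2.746515

2.7465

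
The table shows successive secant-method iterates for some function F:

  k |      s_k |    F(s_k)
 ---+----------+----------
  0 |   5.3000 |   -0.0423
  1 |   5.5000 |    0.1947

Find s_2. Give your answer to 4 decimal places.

5.3357

s_2 = 5.5000 − 0.1947·(5.5000 − 5.3000) / (0.1947 − (-0.0423))
   = 5.5000 − (0.038940)/(0.237000) = 5.335696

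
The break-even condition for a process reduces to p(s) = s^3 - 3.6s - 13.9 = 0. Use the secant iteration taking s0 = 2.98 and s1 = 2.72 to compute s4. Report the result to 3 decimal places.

p(2.98) = 1.83559, p(2.72) = -3.56835
s2 = 2.72000 − (-3.56835)·(2.72000 − 2.98000) / (-3.56835 − 1.83559) = 2.72000 − (0.92777)/(-5.40394) = 2.89168
p(2.89168) = -0.13027
s3 = 2.89168 − (-0.13027)·(2.89168 − 2.72000) / (-0.13027 − (-3.56835)) = 2.89168 − (-0.02237)/(3.43808) = 2.89819
p(2.89819) = 0.00986
s4 = 2.89819 − 0.00986·(2.89819 − 2.89168) / (0.00986 − (-0.13027)) = 2.89819 − (0.00006)/(0.14014) = 2.89773

2.898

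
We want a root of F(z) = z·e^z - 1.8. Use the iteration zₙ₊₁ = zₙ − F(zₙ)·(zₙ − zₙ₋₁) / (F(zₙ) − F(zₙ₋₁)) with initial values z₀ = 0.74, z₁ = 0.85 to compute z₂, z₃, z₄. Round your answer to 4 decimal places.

0.8026, 0.8048, 0.8049

F(0.74) = -0.249008, F(0.85) = 0.188700
z₂ = 0.850000 − 0.188700·(0.850000 − 0.740000) / (0.188700 − (-0.249008)) = 0.850000 − (0.020757)/(0.437708) = 0.802578
F(0.802578) = -0.009219
z₃ = 0.802578 − (-0.009219)·(0.802578 − 0.850000) / (-0.009219 − 0.188700) = 0.802578 − (0.000437)/(-0.197919) = 0.804787
F(0.804787) = -0.000319
z₄ = 0.804787 − (-0.000319)·(0.804787 − 0.802578) / (-0.000319 − (-0.009219)) = 0.804787 − (-0.000001)/(0.008900) = 0.804866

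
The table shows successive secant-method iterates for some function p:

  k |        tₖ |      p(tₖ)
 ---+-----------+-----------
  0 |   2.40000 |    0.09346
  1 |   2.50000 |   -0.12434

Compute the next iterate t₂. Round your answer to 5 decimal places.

2.44291

t₂ = 2.50000 − (-0.12434)·(2.50000 − 2.40000) / (-0.12434 − 0.09346)
   = 2.50000 − (-0.0124340)/(-0.2178000) = 2.4429109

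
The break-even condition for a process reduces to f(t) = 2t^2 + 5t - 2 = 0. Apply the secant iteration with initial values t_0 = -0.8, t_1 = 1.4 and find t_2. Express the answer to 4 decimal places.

f(-0.8) = -4.720000, f(1.4) = 8.920000
t_2 = 1.400000 − 8.920000·(1.400000 − (-0.800000)) / (8.920000 − (-4.720000)) = 1.400000 − (19.624000)/(13.640000) = -0.038710

-0.0387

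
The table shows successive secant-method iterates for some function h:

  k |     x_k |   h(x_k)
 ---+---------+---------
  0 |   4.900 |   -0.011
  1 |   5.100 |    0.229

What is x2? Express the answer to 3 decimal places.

x2 = 5.100 − 0.229·(5.100 − 4.900) / (0.229 − (-0.011))
   = 5.100 − (0.04580)/(0.24000) = 4.90917

4.909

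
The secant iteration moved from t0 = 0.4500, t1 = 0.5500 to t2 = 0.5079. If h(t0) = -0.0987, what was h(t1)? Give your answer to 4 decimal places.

The secant line through (0.4500, -0.0987) and (0.5500, h(t1)) crosses zero at t2 = 0.5079.
So (0.4500, -0.0987), (0.5500, h(t1)), (0.5079, 0) are collinear:
h(t1) = -0.0987 · (0.5500 − 0.5079) / (0.4500 − 0.5079) = -0.0987 · (0.042100)/(-0.057900) = 0.071766

0.0718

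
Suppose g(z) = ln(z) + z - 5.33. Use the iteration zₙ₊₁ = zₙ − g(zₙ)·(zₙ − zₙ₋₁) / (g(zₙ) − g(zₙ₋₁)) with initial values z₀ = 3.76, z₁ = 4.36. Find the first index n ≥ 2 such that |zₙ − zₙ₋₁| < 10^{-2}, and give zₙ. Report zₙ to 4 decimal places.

n = 3, zₙ = 3.9550

g(3.76) = -0.245581, g(4.36) = 0.502472
z₂ = 4.360000 − 0.502472·(0.600000)/(0.748053) = 3.956976;  |Δ| = 0.403024
g(3.956976) = 0.002456
z₃ = 3.956976 − 0.002456·(-0.403024)/(-0.500016) = 3.954996;  |Δ| = 0.001980
|z₃ − z₂| = 0.001980 < 10^{-2}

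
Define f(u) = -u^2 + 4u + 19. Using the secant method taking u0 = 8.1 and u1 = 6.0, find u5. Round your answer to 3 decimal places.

f(8.1) = -14.21000, f(6.0) = 7.00000
u2 = 6.00000 − 7.00000·(6.00000 − 8.10000) / (7.00000 − (-14.21000)) = 6.00000 − (-14.70000)/(21.21000) = 6.69307
f(6.69307) = 0.97510
u3 = 6.69307 − 0.97510·(6.69307 − 6.00000) / (0.97510 − 7.00000) = 6.69307 − (0.67581)/(-6.02490) = 6.80524
f(6.80524) = -0.09032
u4 = 6.80524 − (-0.09032)·(6.80524 − 6.69307) / (-0.09032 − 0.97510) = 6.80524 − (-0.01013)/(-1.06542) = 6.79573
f(6.79573) = 0.00098
u5 = 6.79573 − 0.00098·(6.79573 − 6.80524) / (0.00098 − (-0.09032)) = 6.79573 − (-0.00001)/(0.09130) = 6.79583

6.796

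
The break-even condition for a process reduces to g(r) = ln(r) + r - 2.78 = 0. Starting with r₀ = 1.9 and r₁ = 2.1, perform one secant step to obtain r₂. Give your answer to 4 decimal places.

g(1.9) = -0.238146, g(2.1) = 0.061937
r₂ = 2.100000 − 0.061937·(2.100000 − 1.900000) / (0.061937 − (-0.238146)) = 2.100000 − (0.012387)/(0.300083) = 2.058720

2.0587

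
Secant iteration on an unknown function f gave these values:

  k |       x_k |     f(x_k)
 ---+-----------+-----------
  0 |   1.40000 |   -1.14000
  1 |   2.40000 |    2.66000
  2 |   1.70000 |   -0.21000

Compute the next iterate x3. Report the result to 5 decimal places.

1.75122

x3 = 1.70000 − (-0.21000)·(1.70000 − 2.40000) / (-0.21000 − 2.66000)
   = 1.70000 − (0.1470000)/(-2.8700000) = 1.7512195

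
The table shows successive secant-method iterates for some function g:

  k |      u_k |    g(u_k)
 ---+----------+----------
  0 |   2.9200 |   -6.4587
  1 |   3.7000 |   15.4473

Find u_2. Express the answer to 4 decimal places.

u_2 = 3.7000 − 15.4473·(3.7000 − 2.9200) / (15.4473 − (-6.4587))
   = 3.7000 − (12.048894)/(21.906000) = 3.149973

3.1500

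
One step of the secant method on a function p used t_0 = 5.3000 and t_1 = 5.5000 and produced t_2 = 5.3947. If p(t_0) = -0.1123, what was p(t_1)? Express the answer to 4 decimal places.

The secant line through (5.3000, -0.1123) and (5.5000, p(t_1)) crosses zero at t_2 = 5.3947.
So (5.3000, -0.1123), (5.5000, p(t_1)), (5.3947, 0) are collinear:
p(t_1) = -0.1123 · (5.5000 − 5.3947) / (5.3000 − 5.3947) = -0.1123 · (0.105300)/(-0.094700) = 0.124870

0.1249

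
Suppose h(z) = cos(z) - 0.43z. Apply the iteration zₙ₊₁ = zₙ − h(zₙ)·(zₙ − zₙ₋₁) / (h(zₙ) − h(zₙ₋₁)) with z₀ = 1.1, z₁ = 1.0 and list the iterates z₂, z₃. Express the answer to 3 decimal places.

1.085, 1.085

h(1.1) = -0.01940, h(1.0) = 0.11030
z₂ = 1.00000 − 0.11030·(1.00000 − 1.10000) / (0.11030 − (-0.01940)) = 1.00000 − (-0.01103)/(0.12971) = 1.08504
h(1.08504) = 0.00031
z₃ = 1.08504 − 0.00031·(1.08504 − 1.00000) / (0.00031 − 0.11030) = 1.08504 − (0.00003)/(-0.10999) = 1.08528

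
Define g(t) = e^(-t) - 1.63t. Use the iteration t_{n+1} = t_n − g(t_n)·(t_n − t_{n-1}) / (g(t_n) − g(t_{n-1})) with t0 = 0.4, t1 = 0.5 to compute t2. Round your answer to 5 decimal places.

0.40808

g(0.4) = 0.0183200, g(0.5) = -0.2084693
t2 = 0.5000000 − (-0.2084693)·(0.5000000 − 0.4000000) / (-0.2084693 − 0.0183200) = 0.5000000 − (-0.0208469)/(-0.2267894) = 0.4080780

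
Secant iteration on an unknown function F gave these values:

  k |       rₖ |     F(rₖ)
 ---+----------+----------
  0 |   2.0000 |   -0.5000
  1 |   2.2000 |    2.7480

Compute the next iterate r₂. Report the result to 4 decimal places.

2.0308

r₂ = 2.2000 − 2.7480·(2.2000 − 2.0000) / (2.7480 − (-0.5000))
   = 2.2000 − (0.549600)/(3.248000) = 2.030788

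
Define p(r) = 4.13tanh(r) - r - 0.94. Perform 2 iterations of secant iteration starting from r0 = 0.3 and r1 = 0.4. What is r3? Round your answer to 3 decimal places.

p(0.3) = -0.03688, p(0.4) = 0.22919
r2 = 0.40000 − 0.22919·(0.40000 − 0.30000) / (0.22919 − (-0.03688)) = 0.40000 − (0.02292)/(0.26607) = 0.31386
p(0.31386) = 0.00143
r3 = 0.31386 − 0.00143·(0.31386 − 0.40000) / (0.00143 − 0.22919) = 0.31386 − (-0.00012)/(-0.22776) = 0.31332

0.313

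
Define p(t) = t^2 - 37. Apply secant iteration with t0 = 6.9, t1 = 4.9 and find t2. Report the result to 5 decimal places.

6.00085

p(6.9) = 10.6100000, p(4.9) = -12.9900000
t2 = 4.9000000 − (-12.9900000)·(4.9000000 − 6.9000000) / (-12.9900000 − 10.6100000) = 4.9000000 − (25.9800000)/(-23.6000000) = 6.0008475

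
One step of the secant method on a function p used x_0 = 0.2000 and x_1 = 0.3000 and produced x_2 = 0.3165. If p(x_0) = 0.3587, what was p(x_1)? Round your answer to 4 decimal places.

The secant line through (0.2000, 0.3587) and (0.3000, p(x_1)) crosses zero at x_2 = 0.3165.
So (0.2000, 0.3587), (0.3000, p(x_1)), (0.3165, 0) are collinear:
p(x_1) = 0.3587 · (0.3000 − 0.3165) / (0.2000 − 0.3165) = 0.3587 · (-0.016500)/(-0.116500) = 0.050803

0.0508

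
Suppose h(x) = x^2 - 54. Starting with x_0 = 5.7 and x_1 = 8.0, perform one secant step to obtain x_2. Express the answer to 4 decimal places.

h(5.7) = -21.510000, h(8.0) = 10.000000
x_2 = 8.000000 − 10.000000·(8.000000 − 5.700000) / (10.000000 − (-21.510000)) = 8.000000 − (23.000000)/(31.510000) = 7.270073

7.2701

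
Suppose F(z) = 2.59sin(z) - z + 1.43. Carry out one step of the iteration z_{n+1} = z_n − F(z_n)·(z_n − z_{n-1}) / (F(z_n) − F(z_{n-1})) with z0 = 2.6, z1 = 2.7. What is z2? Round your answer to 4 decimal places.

2.6503

F(2.6) = 0.165149, F(2.7) = -0.163086
z2 = 2.700000 − (-0.163086)·(2.700000 − 2.600000) / (-0.163086 − 0.165149) = 2.700000 − (-0.016309)/(-0.328235) = 2.650314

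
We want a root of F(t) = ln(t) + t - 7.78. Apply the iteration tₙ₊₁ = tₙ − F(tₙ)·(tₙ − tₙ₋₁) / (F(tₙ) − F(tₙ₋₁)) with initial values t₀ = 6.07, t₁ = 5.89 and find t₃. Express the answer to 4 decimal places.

F(6.07) = 0.093359, F(5.89) = -0.116744
t₂ = 5.890000 − (-0.116744)·(5.890000 − 6.070000) / (-0.116744 − 0.093359) = 5.890000 − (0.021014)/(-0.210103) = 5.990017
F(5.990017) = 0.000112
t₃ = 5.990017 − 0.000112·(5.990017 − 5.890000) / (0.000112 − (-0.116744)) = 5.990017 − (0.000011)/(0.116856) = 5.989922

5.9899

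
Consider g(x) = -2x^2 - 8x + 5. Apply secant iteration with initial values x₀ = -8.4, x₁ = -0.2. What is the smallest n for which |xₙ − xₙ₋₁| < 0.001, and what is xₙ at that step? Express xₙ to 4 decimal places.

g(-8.4) = -68.920000, g(-0.2) = 6.520000
x₂ = -0.200000 − 6.520000·(8.200000)/(75.440000) = -0.908696;  |Δ| = 0.708696
g(-0.908696) = 10.618110
x₃ = -0.908696 − 10.618110·(-0.708696)/(4.098110) = 0.927519;  |Δ| = 1.836214
g(0.927519) = -4.140733
x₄ = 0.927519 − (-4.140733)·(1.836214)/(-14.758842) = 0.412351;  |Δ| = 0.515167
g(0.412351) = 1.361121
x₅ = 0.412351 − 1.361121·(-0.515167)/(5.501853) = 0.539800;  |Δ| = 0.127449
g(0.539800) = 0.098829
x₆ = 0.539800 − 0.098829·(0.127449)/(-1.262292) = 0.549779;  |Δ| = 0.009978
g(0.549779) = -0.002743
x₇ = 0.549779 − (-0.002743)·(0.009978)/(-0.101571) = 0.549509;  |Δ| = 0.000269
|x₇ − x₆| = 0.000269 < 0.001

n = 7, xₙ = 0.5495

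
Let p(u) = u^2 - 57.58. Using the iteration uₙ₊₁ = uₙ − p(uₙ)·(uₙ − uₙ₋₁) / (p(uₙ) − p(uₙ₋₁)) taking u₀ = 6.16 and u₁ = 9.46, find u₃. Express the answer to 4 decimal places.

7.5692

p(6.16) = -19.634400, p(9.46) = 31.911600
u₂ = 9.460000 − 31.911600·(9.460000 − 6.160000) / (31.911600 − (-19.634400)) = 9.460000 − (105.308280)/(51.546000) = 7.417004
p(7.417004) = -2.568054
u₃ = 7.417004 − (-2.568054)·(7.417004 − 9.460000) / (-2.568054 − 31.911600) = 7.417004 − (5.246524)/(-34.479654) = 7.569167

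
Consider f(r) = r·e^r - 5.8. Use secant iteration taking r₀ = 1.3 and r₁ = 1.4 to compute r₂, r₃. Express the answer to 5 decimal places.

f(1.3) = -1.0299143, f(1.4) = -0.1227200
r₂ = 1.4000000 − (-0.1227200)·(1.4000000 − 1.3000000) / (-0.1227200 − (-1.0299143)) = 1.4000000 − (-0.0122720)/(0.9071943) = 1.4135274
f(1.4135274) = 0.0102043
r₃ = 1.4135274 − 0.0102043·(1.4135274 − 1.4000000) / (0.0102043 − (-0.1227200)) = 1.4135274 − (0.0001380)/(0.1329243) = 1.4124890

1.41353, 1.41249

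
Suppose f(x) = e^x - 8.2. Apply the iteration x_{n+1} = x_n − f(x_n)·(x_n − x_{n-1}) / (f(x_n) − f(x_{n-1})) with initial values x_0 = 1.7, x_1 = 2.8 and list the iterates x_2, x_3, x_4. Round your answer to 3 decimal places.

1.973, 2.063, 2.107

f(1.7) = -2.72605, f(2.8) = 8.24465
x_2 = 2.80000 − 8.24465·(2.80000 − 1.70000) / (8.24465 − (-2.72605)) = 2.80000 − (9.06911)/(10.97070) = 1.97333
f(1.97333) = -1.00538
x_3 = 1.97333 − (-1.00538)·(1.97333 − 2.80000) / (-1.00538 − 8.24465) = 1.97333 − (0.83112)/(-9.25003) = 2.06318
f(2.06318) = -0.32901
x_4 = 2.06318 − (-0.32901)·(2.06318 − 1.97333) / (-0.32901 − (-1.00538)) = 2.06318 − (-0.02956)/(0.67637) = 2.10689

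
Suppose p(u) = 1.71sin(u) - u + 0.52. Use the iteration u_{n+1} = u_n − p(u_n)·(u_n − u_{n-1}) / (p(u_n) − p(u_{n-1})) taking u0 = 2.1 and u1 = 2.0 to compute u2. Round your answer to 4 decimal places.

p(2.1) = -0.103912, p(2.0) = 0.074899
u2 = 2.000000 − 0.074899·(2.000000 − 2.100000) / (0.074899 − (-0.103912)) = 2.000000 − (-0.007490)/(0.178811) = 2.041887

2.0419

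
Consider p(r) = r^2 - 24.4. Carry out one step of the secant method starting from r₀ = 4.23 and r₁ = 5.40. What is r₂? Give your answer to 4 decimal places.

p(4.23) = -6.507100, p(5.40) = 4.760000
r₂ = 5.400000 − 4.760000·(5.400000 − 4.230000) / (4.760000 − (-6.507100)) = 5.400000 − (5.569200)/(11.267100) = 4.905711

4.9057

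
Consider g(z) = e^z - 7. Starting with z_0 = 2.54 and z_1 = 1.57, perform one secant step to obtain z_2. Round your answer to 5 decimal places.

g(2.54) = 5.6796710, g(1.57) = -2.1933518
z_2 = 1.5700000 − (-2.1933518)·(1.5700000 − 2.5400000) / (-2.1933518 − 5.6796710) = 1.5700000 − (2.1275513)/(-7.8730228) = 1.8402331

1.84023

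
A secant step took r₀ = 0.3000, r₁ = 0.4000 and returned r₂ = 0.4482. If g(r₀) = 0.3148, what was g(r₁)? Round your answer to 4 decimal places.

The secant line through (0.3000, 0.3148) and (0.4000, g(r₁)) crosses zero at r₂ = 0.4482.
So (0.3000, 0.3148), (0.4000, g(r₁)), (0.4482, 0) are collinear:
g(r₁) = 0.3148 · (0.4000 − 0.4482) / (0.3000 − 0.4482) = 0.3148 · (-0.048200)/(-0.148200) = 0.102384

0.1024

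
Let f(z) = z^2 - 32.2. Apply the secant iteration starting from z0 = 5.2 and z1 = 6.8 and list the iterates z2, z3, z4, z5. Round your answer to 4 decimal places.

f(5.2) = -5.160000, f(6.8) = 14.040000
z2 = 6.800000 − 14.040000·(6.800000 − 5.200000) / (14.040000 − (-5.160000)) = 6.800000 − (22.464000)/(19.200000) = 5.630000
f(5.630000) = -0.503100
z3 = 5.630000 − (-0.503100)·(5.630000 − 6.800000) / (-0.503100 − 14.040000) = 5.630000 − (0.588627)/(-14.543100) = 5.670475
f(5.670475) = -0.045717
z4 = 5.670475 − (-0.045717)·(5.670475 − 5.630000) / (-0.045717 − (-0.503100)) = 5.670475 − (-0.001850)/(0.457383) = 5.674520
f(5.674520) = 0.000180
z5 = 5.674520 − 0.000180·(5.674520 − 5.670475) / (0.000180 − (-0.045717)) = 5.674520 − (0.000001)/(0.045897) = 5.674504

5.6300, 5.6705, 5.6745, 5.6745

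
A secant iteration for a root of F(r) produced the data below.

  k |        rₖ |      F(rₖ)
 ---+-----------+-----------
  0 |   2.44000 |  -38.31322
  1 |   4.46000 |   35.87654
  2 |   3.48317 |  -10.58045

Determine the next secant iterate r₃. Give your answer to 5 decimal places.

r₃ = 3.48317 − (-10.58045)·(3.48317 − 4.46000) / (-10.58045 − 35.87654)
   = 3.48317 − (10.3353010)/(-46.4569900) = 3.7056403

3.70564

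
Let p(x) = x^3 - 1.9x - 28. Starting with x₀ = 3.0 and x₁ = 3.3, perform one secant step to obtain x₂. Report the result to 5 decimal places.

3.24023

p(3.0) = -6.7000000, p(3.3) = 1.6670000
x₂ = 3.3000000 − 1.6670000·(3.3000000 − 3.0000000) / (1.6670000 − (-6.7000000)) = 3.3000000 − (0.5001000)/(8.3670000) = 3.2402295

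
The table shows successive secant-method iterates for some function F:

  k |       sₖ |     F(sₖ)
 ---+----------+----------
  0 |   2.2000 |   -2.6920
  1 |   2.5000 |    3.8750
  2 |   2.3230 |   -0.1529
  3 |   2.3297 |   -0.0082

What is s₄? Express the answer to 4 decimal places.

2.3301

s₄ = 2.3297 − (-0.0082)·(2.3297 − 2.3230) / (-0.0082 − (-0.1529))
   = 2.3297 − (-0.000055)/(0.144700) = 2.330080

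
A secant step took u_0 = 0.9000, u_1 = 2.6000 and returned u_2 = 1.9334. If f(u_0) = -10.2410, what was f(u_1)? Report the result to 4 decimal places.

6.6060

The secant line through (0.9000, -10.2410) and (2.6000, f(u_1)) crosses zero at u_2 = 1.9334.
So (0.9000, -10.2410), (2.6000, f(u_1)), (1.9334, 0) are collinear:
f(u_1) = -10.2410 · (2.6000 − 1.9334) / (0.9000 − 1.9334) = -10.2410 · (0.666600)/(-1.033400) = 6.606010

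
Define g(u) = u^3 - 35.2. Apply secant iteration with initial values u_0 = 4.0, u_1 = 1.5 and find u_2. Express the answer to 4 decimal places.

g(4.0) = 28.800000, g(1.5) = -31.825000
u_2 = 1.500000 − (-31.825000)·(1.500000 − 4.000000) / (-31.825000 − 28.800000) = 1.500000 − (79.562500)/(-60.625000) = 2.812371

2.8124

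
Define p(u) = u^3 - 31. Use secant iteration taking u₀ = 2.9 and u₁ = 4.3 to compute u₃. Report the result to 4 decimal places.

p(2.9) = -6.611000, p(4.3) = 48.507000
u₂ = 4.300000 − 48.507000·(4.300000 − 2.900000) / (48.507000 − (-6.611000)) = 4.300000 − (67.909800)/(55.118000) = 3.067920
p(3.067920) = -2.124336
u₃ = 3.067920 − (-2.124336)·(3.067920 − 4.300000) / (-2.124336 − 48.507000) = 3.067920 − (2.617352)/(-50.631336) = 3.119614

3.1196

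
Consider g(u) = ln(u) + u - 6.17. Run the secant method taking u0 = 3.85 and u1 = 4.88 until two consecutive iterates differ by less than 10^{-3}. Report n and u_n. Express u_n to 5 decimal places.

g(3.85) = -0.9719269, g(4.88) = 0.2951452
u2 = 4.8800000 − 0.2951452·(1.0300000)/(1.2670721) = 4.6400771;  |Δ| = 0.2399229
g(4.6400771) = 0.0048081
u3 = 4.6400771 − 0.0048081·(-0.2399229)/(-0.2903371) = 4.6361039;  |Δ| = 0.0039732
g(4.6361039) = -0.0000218
u4 = 4.6361039 − (-0.0000218)·(-0.0039732)/(-0.0048299) = 4.6361218;  |Δ| = 0.0000179
|u4 − u3| = 0.0000179 < 10^{-3}

n = 4, u_n = 4.63612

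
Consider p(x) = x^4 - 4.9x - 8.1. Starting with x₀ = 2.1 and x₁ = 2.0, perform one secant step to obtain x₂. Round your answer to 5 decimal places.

p(2.1) = 1.0581000, p(2.0) = -1.9000000
x₂ = 2.0000000 − (-1.9000000)·(2.0000000 − 2.1000000) / (-1.9000000 − 1.0581000) = 2.0000000 − (0.1900000)/(-2.9581000) = 2.0642304

2.06423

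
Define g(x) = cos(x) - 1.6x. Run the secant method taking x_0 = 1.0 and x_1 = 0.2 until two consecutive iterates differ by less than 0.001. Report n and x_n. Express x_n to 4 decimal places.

g(1.0) = -1.059698, g(0.2) = 0.660067
x_2 = 0.200000 − 0.660067·(-0.800000)/(1.719764) = 0.507050;  |Δ| = 0.307050
g(0.507050) = 0.062901
x_3 = 0.507050 − 0.062901·(0.307050)/(-0.597165) = 0.539392;  |Δ| = 0.032343
g(0.539392) = -0.005007
x_4 = 0.539392 − (-0.005007)·(0.032343)/(-0.067908) = 0.537008;  |Δ| = 0.002385
g(0.537008) = 0.000031
x_5 = 0.537008 − 0.000031·(-0.002385)/(0.005038) = 0.537022;  |Δ| = 0.000015
|x_5 − x_4| = 0.000015 < 0.001

n = 5, x_n = 0.5370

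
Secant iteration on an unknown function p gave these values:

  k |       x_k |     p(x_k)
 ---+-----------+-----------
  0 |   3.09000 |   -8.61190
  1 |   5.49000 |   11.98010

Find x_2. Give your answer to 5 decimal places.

x_2 = 5.49000 − 11.98010·(5.49000 − 3.09000) / (11.98010 − (-8.61190))
   = 5.49000 − (28.7522400)/(20.5920000) = 4.0937179

4.09372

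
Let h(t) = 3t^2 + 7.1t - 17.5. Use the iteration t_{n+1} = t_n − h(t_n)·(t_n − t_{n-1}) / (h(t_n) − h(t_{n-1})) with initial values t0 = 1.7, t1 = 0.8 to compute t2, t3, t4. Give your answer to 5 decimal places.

1.47808, 1.51048, 1.50618

h(1.7) = 3.2400000, h(0.8) = -9.9000000
t2 = 0.8000000 − (-9.9000000)·(0.8000000 − 1.7000000) / (-9.9000000 − 3.2400000) = 0.8000000 − (8.9100000)/(-13.1400000) = 1.4780822
h(1.4780822) = -0.4514355
t3 = 1.4780822 − (-0.4514355)·(1.4780822 − 0.8000000) / (-0.4514355 − (-9.9000000)) = 1.4780822 − (-0.3061104)/(9.4485645) = 1.5104797
h(1.5104797) = 0.0690534
t4 = 1.5104797 − 0.0690534·(1.5104797 − 1.4780822) / (0.0690534 − (-0.4514355)) = 1.5104797 − (0.0022372)/(0.5204890) = 1.5061816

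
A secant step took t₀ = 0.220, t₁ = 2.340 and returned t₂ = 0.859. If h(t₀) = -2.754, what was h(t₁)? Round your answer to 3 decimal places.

The secant line through (0.220, -2.754) and (2.340, h(t₁)) crosses zero at t₂ = 0.859.
So (0.220, -2.754), (2.340, h(t₁)), (0.859, 0) are collinear:
h(t₁) = -2.754 · (2.340 − 0.859) / (0.220 − 0.859) = -2.754 · (1.48100)/(-0.63900) = 6.38290

6.383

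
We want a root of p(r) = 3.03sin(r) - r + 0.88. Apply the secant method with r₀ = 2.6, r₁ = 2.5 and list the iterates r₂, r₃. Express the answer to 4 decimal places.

2.5550, 2.5556

p(2.6) = -0.158031, p(2.5) = 0.193371
r₂ = 2.500000 − 0.193371·(2.500000 − 2.600000) / (0.193371 − (-0.158031)) = 2.500000 − (-0.019337)/(0.351401) = 2.555028
p(2.555028) = 0.002085
r₃ = 2.555028 − 0.002085·(2.555028 − 2.500000) / (0.002085 − 0.193371) = 2.555028 − (0.000115)/(-0.191285) = 2.555628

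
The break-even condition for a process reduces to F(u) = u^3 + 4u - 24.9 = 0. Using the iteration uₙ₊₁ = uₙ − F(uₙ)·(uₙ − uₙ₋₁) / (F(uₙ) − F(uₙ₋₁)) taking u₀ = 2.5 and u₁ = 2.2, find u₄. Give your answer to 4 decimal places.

F(2.5) = 0.725000, F(2.2) = -5.452000
u₂ = 2.200000 − (-5.452000)·(2.200000 − 2.500000) / (-5.452000 − 0.725000) = 2.200000 − (1.635600)/(-6.177000) = 2.464789
F(2.464789) = -0.066801
u₃ = 2.464789 − (-0.066801)·(2.464789 − 2.200000) / (-0.066801 − (-5.452000)) = 2.464789 − (-0.017688)/(5.385199) = 2.468073
F(2.468073) = 0.006281
u₄ = 2.468073 − 0.006281·(2.468073 − 2.464789) / (0.006281 − (-0.066801)) = 2.468073 − (0.000021)/(0.073082) = 2.467791

2.4678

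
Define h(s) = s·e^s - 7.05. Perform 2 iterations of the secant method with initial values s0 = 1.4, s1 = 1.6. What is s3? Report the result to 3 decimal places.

h(1.4) = -1.37272, h(1.6) = 0.87485
s2 = 1.60000 − 0.87485·(1.60000 − 1.40000) / (0.87485 − (-1.37272)) = 1.60000 − (0.17497)/(2.24757) = 1.52215
h(1.52215) = -0.07539
s3 = 1.52215 − (-0.07539)·(1.52215 − 1.60000) / (-0.07539 − 0.87485) = 1.52215 − (0.00587)/(-0.95024) = 1.52833

1.528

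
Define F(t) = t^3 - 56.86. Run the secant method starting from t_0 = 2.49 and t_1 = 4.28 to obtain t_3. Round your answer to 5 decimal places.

F(2.49) = -41.4217510, F(4.28) = 21.5427520
t_2 = 4.2800000 − 21.5427520·(4.2800000 − 2.4900000) / (21.5427520 − (-41.4217510)) = 4.2800000 − (38.5615261)/(62.9645030) = 3.6675672
F(3.6675672) = -7.5273728
t_3 = 3.6675672 − (-7.5273728)·(3.6675672 − 4.2800000) / (-7.5273728 − 21.5427520) = 3.6675672 − (4.6100099)/(-29.0701248) = 3.8261496

3.82615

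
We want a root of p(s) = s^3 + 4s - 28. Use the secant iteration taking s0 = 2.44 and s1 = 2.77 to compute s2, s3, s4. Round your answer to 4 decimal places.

2.5923, 2.6005, 2.6010

p(2.44) = -3.713216, p(2.77) = 4.333933
s2 = 2.770000 − 4.333933·(2.770000 − 2.440000) / (4.333933 − (-3.713216)) = 2.770000 − (1.430198)/(8.047149) = 2.592273
p(2.592273) = -0.211153
s3 = 2.592273 − (-0.211153)·(2.592273 − 2.770000) / (-0.211153 − 4.333933) = 2.592273 − (0.037528)/(-4.545086) = 2.600529
p(2.600529) = -0.011142
s4 = 2.600529 − (-0.011142)·(2.600529 − 2.592273) / (-0.011142 − (-0.211153)) = 2.600529 − (-0.000092)/(0.200011) = 2.600989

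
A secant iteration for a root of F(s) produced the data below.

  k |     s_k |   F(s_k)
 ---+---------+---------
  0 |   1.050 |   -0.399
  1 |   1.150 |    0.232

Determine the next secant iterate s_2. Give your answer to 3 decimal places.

1.113

s_2 = 1.150 − 0.232·(1.150 − 1.050) / (0.232 − (-0.399))
   = 1.150 − (0.02320)/(0.63100) = 1.11323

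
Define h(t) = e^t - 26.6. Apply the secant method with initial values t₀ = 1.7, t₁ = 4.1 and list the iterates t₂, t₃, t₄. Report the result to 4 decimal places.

h(1.7) = -21.126053, h(4.1) = 33.740288
t₂ = 4.100000 − 33.740288·(4.100000 − 1.700000) / (33.740288 − (-21.126053)) = 4.100000 − (80.976690)/(54.866340) = 2.624110
h(2.624110) = -12.807708
t₃ = 2.624110 − (-12.807708)·(2.624110 − 4.100000) / (-12.807708 − 33.740288) = 2.624110 − (18.902770)/(-46.547996) = 3.030202
h(3.030202) = -5.898588
t₄ = 3.030202 − (-5.898588)·(3.030202 − 2.624110) / (-5.898588 − (-12.807708)) = 3.030202 − (-2.395370)/(6.909120) = 3.376899

2.6241, 3.0302, 3.3769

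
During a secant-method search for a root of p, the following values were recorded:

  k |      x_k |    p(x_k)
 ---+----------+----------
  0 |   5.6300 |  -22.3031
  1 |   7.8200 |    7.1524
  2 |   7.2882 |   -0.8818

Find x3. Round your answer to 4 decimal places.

7.3466

x3 = 7.2882 − (-0.8818)·(7.2882 − 7.8200) / (-0.8818 − 7.1524)
   = 7.2882 − (0.468941)/(-8.034200) = 7.346568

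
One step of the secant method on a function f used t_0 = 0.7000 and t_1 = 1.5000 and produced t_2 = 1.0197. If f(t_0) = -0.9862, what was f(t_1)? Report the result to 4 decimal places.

1.4816

The secant line through (0.7000, -0.9862) and (1.5000, f(t_1)) crosses zero at t_2 = 1.0197.
So (0.7000, -0.9862), (1.5000, f(t_1)), (1.0197, 0) are collinear:
f(t_1) = -0.9862 · (1.5000 − 1.0197) / (0.7000 − 1.0197) = -0.9862 · (0.480300)/(-0.319700) = 1.481614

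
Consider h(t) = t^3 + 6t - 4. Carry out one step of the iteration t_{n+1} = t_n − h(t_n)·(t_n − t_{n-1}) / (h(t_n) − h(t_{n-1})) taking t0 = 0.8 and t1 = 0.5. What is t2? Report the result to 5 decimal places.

h(0.8) = 1.3120000, h(0.5) = -0.8750000
t2 = 0.5000000 − (-0.8750000)·(0.5000000 − 0.8000000) / (-0.8750000 − 1.3120000) = 0.5000000 − (0.2625000)/(-2.1870000) = 0.6200274

0.62003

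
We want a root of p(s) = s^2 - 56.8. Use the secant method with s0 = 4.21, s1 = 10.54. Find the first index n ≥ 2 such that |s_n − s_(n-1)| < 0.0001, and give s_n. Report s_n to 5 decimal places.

p(4.21) = -39.0759000, p(10.54) = 54.2916000
s2 = 10.5400000 − 54.2916000·(6.3300000)/(93.3675000) = 6.8592136;  |Δ| = 3.6807864
p(6.8592136) = -9.7511893
s3 = 6.8592136 − (-9.7511893)·(-3.6807864)/(-64.0427893) = 7.4196521;  |Δ| = 0.5604385
p(7.4196521) = -1.7487631
s4 = 7.4196521 − (-1.7487631)·(0.5604385)/(8.0024262) = 7.5421242;  |Δ| = 0.1224721
p(7.5421242) = 0.0836375
s5 = 7.5421242 − 0.0836375·(0.1224721)/(1.8324007) = 7.5365341;  |Δ| = 0.0055901
p(7.5365341) = -0.0006534
s6 = 7.5365341 − (-0.0006534)·(-0.0055901)/(-0.0842909) = 7.5365775;  |Δ| = 0.0000433
|s6 − s5| = 0.0000433 < 0.0001

n = 6, s_n = 7.53658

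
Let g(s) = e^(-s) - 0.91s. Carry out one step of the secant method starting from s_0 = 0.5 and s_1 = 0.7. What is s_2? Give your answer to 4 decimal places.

g(0.5) = 0.151531, g(0.7) = -0.140415
s_2 = 0.700000 − (-0.140415)·(0.700000 − 0.500000) / (-0.140415 − 0.151531) = 0.700000 − (-0.028083)/(-0.291945) = 0.603808

0.6038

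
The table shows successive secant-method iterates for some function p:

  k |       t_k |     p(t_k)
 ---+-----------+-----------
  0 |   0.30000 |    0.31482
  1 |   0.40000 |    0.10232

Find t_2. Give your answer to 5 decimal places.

t_2 = 0.40000 − 0.10232·(0.40000 − 0.30000) / (0.10232 − 0.31482)
   = 0.40000 − (0.0102320)/(-0.2125000) = 0.4481506

0.44815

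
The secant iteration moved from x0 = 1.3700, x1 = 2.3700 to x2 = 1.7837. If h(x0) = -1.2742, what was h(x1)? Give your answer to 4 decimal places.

1.8058

The secant line through (1.3700, -1.2742) and (2.3700, h(x1)) crosses zero at x2 = 1.7837.
So (1.3700, -1.2742), (2.3700, h(x1)), (1.7837, 0) are collinear:
h(x1) = -1.2742 · (2.3700 − 1.7837) / (1.3700 − 1.7837) = -1.2742 · (0.586300)/(-0.413700) = 1.805810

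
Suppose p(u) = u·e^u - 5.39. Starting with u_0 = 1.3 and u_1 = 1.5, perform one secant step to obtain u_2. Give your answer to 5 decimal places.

p(1.3) = -0.6199143, p(1.5) = 1.3325336
u_2 = 1.5000000 − 1.3325336·(1.5000000 − 1.3000000) / (1.3325336 − (-0.6199143)) = 1.5000000 − (0.2665067)/(1.9524479) = 1.3635012

1.36350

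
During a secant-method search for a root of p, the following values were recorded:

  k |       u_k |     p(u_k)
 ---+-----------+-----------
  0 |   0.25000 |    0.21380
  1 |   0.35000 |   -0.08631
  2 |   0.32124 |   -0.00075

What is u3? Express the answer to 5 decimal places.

0.32099

u3 = 0.32124 − (-0.00075)·(0.32124 − 0.35000) / (-0.00075 − (-0.08631))
   = 0.32124 − (0.0000216)/(0.0855600) = 0.3209879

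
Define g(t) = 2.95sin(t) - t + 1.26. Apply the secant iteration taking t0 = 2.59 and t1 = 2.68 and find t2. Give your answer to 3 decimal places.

2.650

g(2.59) = 0.21593, g(2.68) = -0.10614
t2 = 2.68000 − (-0.10614)·(2.68000 − 2.59000) / (-0.10614 − 0.21593) = 2.68000 − (-0.00955)/(-0.32208) = 2.65034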